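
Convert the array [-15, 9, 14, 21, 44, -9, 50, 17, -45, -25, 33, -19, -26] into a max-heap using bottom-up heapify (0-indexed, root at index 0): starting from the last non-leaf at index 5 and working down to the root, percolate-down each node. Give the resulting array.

[50, 44, 14, 21, 33, -9, -15, 17, -45, -25, 9, -19, -26]

sift down from index 5: already satisfies heap property
sift down from index 4: already satisfies heap property
sift down from index 3: already satisfies heap property
sift down from index 2:
  14 vs larger child 50 at index 6, swap → [-15, 9, 50, 21, 44, -9, 14, 17, -45, -25, 33, -19, -26]
sift down from index 1:
  9 vs larger child 44 at index 4, swap → [-15, 44, 50, 21, 9, -9, 14, 17, -45, -25, 33, -19, -26]
  9 vs larger child 33 at index 10, swap → [-15, 44, 50, 21, 33, -9, 14, 17, -45, -25, 9, -19, -26]
sift down from index 0:
  -15 vs larger child 50 at index 2, swap → [50, 44, -15, 21, 33, -9, 14, 17, -45, -25, 9, -19, -26]
  -15 vs larger child 14 at index 6, swap → [50, 44, 14, 21, 33, -9, -15, 17, -45, -25, 9, -19, -26]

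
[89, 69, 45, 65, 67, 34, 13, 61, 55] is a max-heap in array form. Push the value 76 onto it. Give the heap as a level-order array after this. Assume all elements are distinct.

append 76 at index 9 → [89, 69, 45, 65, 67, 34, 13, 61, 55, 76]
76 > parent 67 at index 4, swap → [89, 69, 45, 65, 76, 34, 13, 61, 55, 67]
76 > parent 69 at index 1, swap → [89, 76, 45, 65, 69, 34, 13, 61, 55, 67]

[89, 76, 45, 65, 69, 34, 13, 61, 55, 67]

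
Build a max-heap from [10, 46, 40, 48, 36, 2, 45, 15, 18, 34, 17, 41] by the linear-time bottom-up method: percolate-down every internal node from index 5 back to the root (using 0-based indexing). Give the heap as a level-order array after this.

sift down from index 5:
  2 vs only child 41 at index 11, swap → [10, 46, 40, 48, 36, 41, 45, 15, 18, 34, 17, 2]
sift down from index 4: already satisfies heap property
sift down from index 3: already satisfies heap property
sift down from index 2:
  40 vs larger child 45 at index 6, swap → [10, 46, 45, 48, 36, 41, 40, 15, 18, 34, 17, 2]
sift down from index 1:
  46 vs larger child 48 at index 3, swap → [10, 48, 45, 46, 36, 41, 40, 15, 18, 34, 17, 2]
sift down from index 0:
  10 vs larger child 48 at index 1, swap → [48, 10, 45, 46, 36, 41, 40, 15, 18, 34, 17, 2]
  10 vs larger child 46 at index 3, swap → [48, 46, 45, 10, 36, 41, 40, 15, 18, 34, 17, 2]
  10 vs larger child 18 at index 8, swap → [48, 46, 45, 18, 36, 41, 40, 15, 10, 34, 17, 2]

[48, 46, 45, 18, 36, 41, 40, 15, 10, 34, 17, 2]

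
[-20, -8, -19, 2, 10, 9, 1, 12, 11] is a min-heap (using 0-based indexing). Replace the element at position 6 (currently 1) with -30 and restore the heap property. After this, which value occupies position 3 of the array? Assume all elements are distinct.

2

set index 6 from 1 to -30 → [-20, -8, -19, 2, 10, 9, -30, 12, 11]
-30 < parent -19 at index 2, swap → [-20, -8, -30, 2, 10, 9, -19, 12, 11]
-30 < parent -20 at index 0, swap → [-30, -8, -20, 2, 10, 9, -19, 12, 11]
resulting array: [-30, -8, -20, 2, 10, 9, -19, 12, 11]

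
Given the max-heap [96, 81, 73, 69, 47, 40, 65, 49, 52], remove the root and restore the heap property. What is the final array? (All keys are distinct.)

remove root 96; move last element 52 to root → [52, 81, 73, 69, 47, 40, 65, 49]
52 vs larger child 81 at index 1, swap → [81, 52, 73, 69, 47, 40, 65, 49]
52 vs larger child 69 at index 3, swap → [81, 69, 73, 52, 47, 40, 65, 49]

[81, 69, 73, 52, 47, 40, 65, 49]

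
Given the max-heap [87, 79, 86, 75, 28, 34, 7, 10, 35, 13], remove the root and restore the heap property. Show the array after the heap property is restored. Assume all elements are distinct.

[86, 79, 34, 75, 28, 13, 7, 10, 35]

remove root 87; move last element 13 to root → [13, 79, 86, 75, 28, 34, 7, 10, 35]
13 vs larger child 86 at index 2, swap → [86, 79, 13, 75, 28, 34, 7, 10, 35]
13 vs larger child 34 at index 5, swap → [86, 79, 34, 75, 28, 13, 7, 10, 35]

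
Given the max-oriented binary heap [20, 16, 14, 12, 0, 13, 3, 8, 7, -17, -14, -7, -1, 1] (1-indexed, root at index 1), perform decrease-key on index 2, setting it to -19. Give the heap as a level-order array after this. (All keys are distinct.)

set index 2 from 16 to -19 → [20, -19, 14, 12, 0, 13, 3, 8, 7, -17, -14, -7, -1, 1]
-19 vs larger child 12 at index 4, swap → [20, 12, 14, -19, 0, 13, 3, 8, 7, -17, -14, -7, -1, 1]
-19 vs larger child 8 at index 8, swap → [20, 12, 14, 8, 0, 13, 3, -19, 7, -17, -14, -7, -1, 1]

[20, 12, 14, 8, 0, 13, 3, -19, 7, -17, -14, -7, -1, 1]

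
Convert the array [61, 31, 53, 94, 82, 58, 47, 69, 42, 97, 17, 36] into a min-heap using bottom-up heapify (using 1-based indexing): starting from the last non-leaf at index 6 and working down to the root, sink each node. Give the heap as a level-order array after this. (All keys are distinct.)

[17, 31, 36, 42, 61, 53, 47, 69, 94, 97, 82, 58]

sift down from index 6:
  58 vs only child 36 at index 12, swap → [61, 31, 53, 94, 82, 36, 47, 69, 42, 97, 17, 58]
sift down from index 5:
  82 vs smaller child 17 at index 11, swap → [61, 31, 53, 94, 17, 36, 47, 69, 42, 97, 82, 58]
sift down from index 4:
  94 vs smaller child 42 at index 9, swap → [61, 31, 53, 42, 17, 36, 47, 69, 94, 97, 82, 58]
sift down from index 3:
  53 vs smaller child 36 at index 6, swap → [61, 31, 36, 42, 17, 53, 47, 69, 94, 97, 82, 58]
sift down from index 2:
  31 vs smaller child 17 at index 5, swap → [61, 17, 36, 42, 31, 53, 47, 69, 94, 97, 82, 58]
sift down from index 1:
  61 vs smaller child 17 at index 2, swap → [17, 61, 36, 42, 31, 53, 47, 69, 94, 97, 82, 58]
  61 vs smaller child 31 at index 5, swap → [17, 31, 36, 42, 61, 53, 47, 69, 94, 97, 82, 58]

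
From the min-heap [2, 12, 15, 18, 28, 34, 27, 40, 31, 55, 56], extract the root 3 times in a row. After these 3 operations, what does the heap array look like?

[18, 28, 27, 31, 56, 34, 55, 40]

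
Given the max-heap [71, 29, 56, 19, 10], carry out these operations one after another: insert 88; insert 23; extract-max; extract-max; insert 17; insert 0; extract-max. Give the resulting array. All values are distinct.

[29, 19, 23, 0, 10, 17]

insert 88:
  append 88 at index 5 → [71, 29, 56, 19, 10, 88]
  88 > parent 56 at index 2, swap → [71, 29, 88, 19, 10, 56]
  88 > parent 71 at index 0, swap → [88, 29, 71, 19, 10, 56]
insert 23:
  append 23 at index 6 → [88, 29, 71, 19, 10, 56, 23] (no swap needed)
extract-max → returns 88:
  remove root 88; move last element 23 to root → [23, 29, 71, 19, 10, 56]
  23 vs larger child 71 at index 2, swap → [71, 29, 23, 19, 10, 56]
  23 vs only child 56 at index 5, swap → [71, 29, 56, 19, 10, 23]
extract-max → returns 71:
  remove root 71; move last element 23 to root → [23, 29, 56, 19, 10]
  23 vs larger child 56 at index 2, swap → [56, 29, 23, 19, 10]
insert 17:
  append 17 at index 5 → [56, 29, 23, 19, 10, 17] (no swap needed)
insert 0:
  append 0 at index 6 → [56, 29, 23, 19, 10, 17, 0] (no swap needed)
extract-max → returns 56:
  remove root 56; move last element 0 to root → [0, 29, 23, 19, 10, 17]
  0 vs larger child 29 at index 1, swap → [29, 0, 23, 19, 10, 17]
  0 vs larger child 19 at index 3, swap → [29, 19, 23, 0, 10, 17]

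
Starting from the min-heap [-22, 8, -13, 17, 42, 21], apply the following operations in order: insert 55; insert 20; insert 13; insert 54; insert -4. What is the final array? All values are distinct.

[-22, -4, -13, 13, 8, 21, 55, 20, 17, 54, 42]

insert 55:
  append 55 at index 6 → [-22, 8, -13, 17, 42, 21, 55] (no swap needed)
insert 20:
  append 20 at index 7 → [-22, 8, -13, 17, 42, 21, 55, 20] (no swap needed)
insert 13:
  append 13 at index 8 → [-22, 8, -13, 17, 42, 21, 55, 20, 13]
  13 < parent 17 at index 3, swap → [-22, 8, -13, 13, 42, 21, 55, 20, 17]
insert 54:
  append 54 at index 9 → [-22, 8, -13, 13, 42, 21, 55, 20, 17, 54] (no swap needed)
insert -4:
  append -4 at index 10 → [-22, 8, -13, 13, 42, 21, 55, 20, 17, 54, -4]
  -4 < parent 42 at index 4, swap → [-22, 8, -13, 13, -4, 21, 55, 20, 17, 54, 42]
  -4 < parent 8 at index 1, swap → [-22, -4, -13, 13, 8, 21, 55, 20, 17, 54, 42]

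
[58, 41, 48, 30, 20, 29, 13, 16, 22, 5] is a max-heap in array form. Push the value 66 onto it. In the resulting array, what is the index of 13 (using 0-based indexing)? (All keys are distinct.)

6

append 66 at index 10 → [58, 41, 48, 30, 20, 29, 13, 16, 22, 5, 66]
66 > parent 20 at index 4, swap → [58, 41, 48, 30, 66, 29, 13, 16, 22, 5, 20]
66 > parent 41 at index 1, swap → [58, 66, 48, 30, 41, 29, 13, 16, 22, 5, 20]
66 > parent 58 at index 0, swap → [66, 58, 48, 30, 41, 29, 13, 16, 22, 5, 20]
resulting array: [66, 58, 48, 30, 41, 29, 13, 16, 22, 5, 20]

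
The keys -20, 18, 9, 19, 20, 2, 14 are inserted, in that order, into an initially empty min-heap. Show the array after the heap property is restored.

[-20, 18, 2, 19, 20, 9, 14]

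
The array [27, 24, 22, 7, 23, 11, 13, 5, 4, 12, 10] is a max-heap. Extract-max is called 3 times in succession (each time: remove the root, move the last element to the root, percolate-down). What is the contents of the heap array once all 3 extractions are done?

[22, 12, 13, 7, 10, 11, 4, 5]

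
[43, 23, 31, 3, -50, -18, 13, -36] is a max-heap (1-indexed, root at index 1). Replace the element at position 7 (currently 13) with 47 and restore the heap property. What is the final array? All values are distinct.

[47, 23, 43, 3, -50, -18, 31, -36]

set index 7 from 13 to 47 → [43, 23, 31, 3, -50, -18, 47, -36]
47 > parent 31 at index 3, swap → [43, 23, 47, 3, -50, -18, 31, -36]
47 > parent 43 at index 1, swap → [47, 23, 43, 3, -50, -18, 31, -36]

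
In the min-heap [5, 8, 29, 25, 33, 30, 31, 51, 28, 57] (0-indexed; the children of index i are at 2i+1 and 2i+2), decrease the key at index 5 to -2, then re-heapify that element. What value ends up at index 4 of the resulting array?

33

set index 5 from 30 to -2 → [5, 8, 29, 25, 33, -2, 31, 51, 28, 57]
-2 < parent 29 at index 2, swap → [5, 8, -2, 25, 33, 29, 31, 51, 28, 57]
-2 < parent 5 at index 0, swap → [-2, 8, 5, 25, 33, 29, 31, 51, 28, 57]
resulting array: [-2, 8, 5, 25, 33, 29, 31, 51, 28, 57]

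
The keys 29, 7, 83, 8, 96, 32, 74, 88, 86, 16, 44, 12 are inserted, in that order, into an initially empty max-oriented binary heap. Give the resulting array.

[96, 88, 74, 86, 44, 29, 32, 7, 83, 8, 16, 12]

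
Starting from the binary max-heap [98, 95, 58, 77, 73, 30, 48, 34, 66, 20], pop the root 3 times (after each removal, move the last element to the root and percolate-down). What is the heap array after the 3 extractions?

extract-max #1 returns 98:
  remove root 98; move last element 20 to root → [20, 95, 58, 77, 73, 30, 48, 34, 66]
  20 vs larger child 95 at index 1, swap → [95, 20, 58, 77, 73, 30, 48, 34, 66]
  20 vs larger child 77 at index 3, swap → [95, 77, 58, 20, 73, 30, 48, 34, 66]
  20 vs larger child 66 at index 8, swap → [95, 77, 58, 66, 73, 30, 48, 34, 20]
extract-max #2 returns 95:
  remove root 95; move last element 20 to root → [20, 77, 58, 66, 73, 30, 48, 34]
  20 vs larger child 77 at index 1, swap → [77, 20, 58, 66, 73, 30, 48, 34]
  20 vs larger child 73 at index 4, swap → [77, 73, 58, 66, 20, 30, 48, 34]
extract-max #3 returns 77:
  remove root 77; move last element 34 to root → [34, 73, 58, 66, 20, 30, 48]
  34 vs larger child 73 at index 1, swap → [73, 34, 58, 66, 20, 30, 48]
  34 vs larger child 66 at index 3, swap → [73, 66, 58, 34, 20, 30, 48]

[73, 66, 58, 34, 20, 30, 48]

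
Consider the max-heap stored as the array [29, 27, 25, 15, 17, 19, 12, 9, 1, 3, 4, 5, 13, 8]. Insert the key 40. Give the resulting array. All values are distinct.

[40, 27, 29, 15, 17, 19, 25, 9, 1, 3, 4, 5, 13, 8, 12]

append 40 at index 14 → [29, 27, 25, 15, 17, 19, 12, 9, 1, 3, 4, 5, 13, 8, 40]
40 > parent 12 at index 6, swap → [29, 27, 25, 15, 17, 19, 40, 9, 1, 3, 4, 5, 13, 8, 12]
40 > parent 25 at index 2, swap → [29, 27, 40, 15, 17, 19, 25, 9, 1, 3, 4, 5, 13, 8, 12]
40 > parent 29 at index 0, swap → [40, 27, 29, 15, 17, 19, 25, 9, 1, 3, 4, 5, 13, 8, 12]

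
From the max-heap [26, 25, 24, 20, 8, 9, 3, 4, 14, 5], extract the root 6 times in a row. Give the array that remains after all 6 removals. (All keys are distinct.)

[8, 4, 5, 3]

extract-max #1 returns 26:
  remove root 26; move last element 5 to root → [5, 25, 24, 20, 8, 9, 3, 4, 14]
  5 vs larger child 25 at index 1, swap → [25, 5, 24, 20, 8, 9, 3, 4, 14]
  5 vs larger child 20 at index 3, swap → [25, 20, 24, 5, 8, 9, 3, 4, 14]
  5 vs larger child 14 at index 8, swap → [25, 20, 24, 14, 8, 9, 3, 4, 5]
extract-max #2 returns 25:
  remove root 25; move last element 5 to root → [5, 20, 24, 14, 8, 9, 3, 4]
  5 vs larger child 24 at index 2, swap → [24, 20, 5, 14, 8, 9, 3, 4]
  5 vs larger child 9 at index 5, swap → [24, 20, 9, 14, 8, 5, 3, 4]
extract-max #3 returns 24:
  remove root 24; move last element 4 to root → [4, 20, 9, 14, 8, 5, 3]
  4 vs larger child 20 at index 1, swap → [20, 4, 9, 14, 8, 5, 3]
  4 vs larger child 14 at index 3, swap → [20, 14, 9, 4, 8, 5, 3]
extract-max #4 returns 20:
  remove root 20; move last element 3 to root → [3, 14, 9, 4, 8, 5]
  3 vs larger child 14 at index 1, swap → [14, 3, 9, 4, 8, 5]
  3 vs larger child 8 at index 4, swap → [14, 8, 9, 4, 3, 5]
extract-max #5 returns 14:
  remove root 14; move last element 5 to root → [5, 8, 9, 4, 3]
  5 vs larger child 9 at index 2, swap → [9, 8, 5, 4, 3]
extract-max #6 returns 9:
  remove root 9; move last element 3 to root → [3, 8, 5, 4]
  3 vs larger child 8 at index 1, swap → [8, 3, 5, 4]
  3 vs only child 4 at index 3, swap → [8, 4, 5, 3]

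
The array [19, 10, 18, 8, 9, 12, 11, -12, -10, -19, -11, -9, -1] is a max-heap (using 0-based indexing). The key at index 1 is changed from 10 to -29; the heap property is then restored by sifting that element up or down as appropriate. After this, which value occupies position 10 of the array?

-29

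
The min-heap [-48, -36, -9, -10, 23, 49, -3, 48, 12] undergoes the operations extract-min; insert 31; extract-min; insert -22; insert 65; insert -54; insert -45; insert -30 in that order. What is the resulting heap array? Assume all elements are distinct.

extract-min → returns -48:
  remove root -48; move last element 12 to root → [12, -36, -9, -10, 23, 49, -3, 48]
  12 vs smaller child -36 at index 1, swap → [-36, 12, -9, -10, 23, 49, -3, 48]
  12 vs smaller child -10 at index 3, swap → [-36, -10, -9, 12, 23, 49, -3, 48]
insert 31:
  append 31 at index 8 → [-36, -10, -9, 12, 23, 49, -3, 48, 31] (no swap needed)
extract-min → returns -36:
  remove root -36; move last element 31 to root → [31, -10, -9, 12, 23, 49, -3, 48]
  31 vs smaller child -10 at index 1, swap → [-10, 31, -9, 12, 23, 49, -3, 48]
  31 vs smaller child 12 at index 3, swap → [-10, 12, -9, 31, 23, 49, -3, 48]
insert -22:
  append -22 at index 8 → [-10, 12, -9, 31, 23, 49, -3, 48, -22]
  -22 < parent 31 at index 3, swap → [-10, 12, -9, -22, 23, 49, -3, 48, 31]
  -22 < parent 12 at index 1, swap → [-10, -22, -9, 12, 23, 49, -3, 48, 31]
  -22 < parent -10 at index 0, swap → [-22, -10, -9, 12, 23, 49, -3, 48, 31]
insert 65:
  append 65 at index 9 → [-22, -10, -9, 12, 23, 49, -3, 48, 31, 65] (no swap needed)
insert -54:
  append -54 at index 10 → [-22, -10, -9, 12, 23, 49, -3, 48, 31, 65, -54]
  -54 < parent 23 at index 4, swap → [-22, -10, -9, 12, -54, 49, -3, 48, 31, 65, 23]
  -54 < parent -10 at index 1, swap → [-22, -54, -9, 12, -10, 49, -3, 48, 31, 65, 23]
  -54 < parent -22 at index 0, swap → [-54, -22, -9, 12, -10, 49, -3, 48, 31, 65, 23]
insert -45:
  append -45 at index 11 → [-54, -22, -9, 12, -10, 49, -3, 48, 31, 65, 23, -45]
  -45 < parent 49 at index 5, swap → [-54, -22, -9, 12, -10, -45, -3, 48, 31, 65, 23, 49]
  -45 < parent -9 at index 2, swap → [-54, -22, -45, 12, -10, -9, -3, 48, 31, 65, 23, 49]
insert -30:
  append -30 at index 12 → [-54, -22, -45, 12, -10, -9, -3, 48, 31, 65, 23, 49, -30]
  -30 < parent -9 at index 5, swap → [-54, -22, -45, 12, -10, -30, -3, 48, 31, 65, 23, 49, -9]

[-54, -22, -45, 12, -10, -30, -3, 48, 31, 65, 23, 49, -9]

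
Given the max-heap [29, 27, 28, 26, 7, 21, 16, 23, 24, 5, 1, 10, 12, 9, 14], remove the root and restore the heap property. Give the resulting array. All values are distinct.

[28, 27, 21, 26, 7, 14, 16, 23, 24, 5, 1, 10, 12, 9]

remove root 29; move last element 14 to root → [14, 27, 28, 26, 7, 21, 16, 23, 24, 5, 1, 10, 12, 9]
14 vs larger child 28 at index 2, swap → [28, 27, 14, 26, 7, 21, 16, 23, 24, 5, 1, 10, 12, 9]
14 vs larger child 21 at index 5, swap → [28, 27, 21, 26, 7, 14, 16, 23, 24, 5, 1, 10, 12, 9]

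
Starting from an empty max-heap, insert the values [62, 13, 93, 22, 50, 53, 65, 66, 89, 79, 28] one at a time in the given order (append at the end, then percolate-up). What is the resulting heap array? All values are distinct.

Insert 62:
  append 62 at index 0 → [62] (no swap needed)
Insert 13:
  append 13 at index 1 → [62, 13] (no swap needed)
Insert 93:
  append 93 at index 2 → [62, 13, 93]
  93 > parent 62 at index 0, swap → [93, 13, 62]
Insert 22:
  append 22 at index 3 → [93, 13, 62, 22]
  22 > parent 13 at index 1, swap → [93, 22, 62, 13]
Insert 50:
  append 50 at index 4 → [93, 22, 62, 13, 50]
  50 > parent 22 at index 1, swap → [93, 50, 62, 13, 22]
Insert 53:
  append 53 at index 5 → [93, 50, 62, 13, 22, 53] (no swap needed)
Insert 65:
  append 65 at index 6 → [93, 50, 62, 13, 22, 53, 65]
  65 > parent 62 at index 2, swap → [93, 50, 65, 13, 22, 53, 62]
Insert 66:
  append 66 at index 7 → [93, 50, 65, 13, 22, 53, 62, 66]
  66 > parent 13 at index 3, swap → [93, 50, 65, 66, 22, 53, 62, 13]
  66 > parent 50 at index 1, swap → [93, 66, 65, 50, 22, 53, 62, 13]
Insert 89:
  append 89 at index 8 → [93, 66, 65, 50, 22, 53, 62, 13, 89]
  89 > parent 50 at index 3, swap → [93, 66, 65, 89, 22, 53, 62, 13, 50]
  89 > parent 66 at index 1, swap → [93, 89, 65, 66, 22, 53, 62, 13, 50]
Insert 79:
  append 79 at index 9 → [93, 89, 65, 66, 22, 53, 62, 13, 50, 79]
  79 > parent 22 at index 4, swap → [93, 89, 65, 66, 79, 53, 62, 13, 50, 22]
Insert 28:
  append 28 at index 10 → [93, 89, 65, 66, 79, 53, 62, 13, 50, 22, 28] (no swap needed)

[93, 89, 65, 66, 79, 53, 62, 13, 50, 22, 28]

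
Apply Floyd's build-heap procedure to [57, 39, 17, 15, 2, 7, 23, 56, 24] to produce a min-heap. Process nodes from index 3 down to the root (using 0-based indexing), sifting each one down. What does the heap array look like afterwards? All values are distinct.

[2, 15, 7, 24, 39, 17, 23, 56, 57]

sift down from index 3: already satisfies heap property
sift down from index 2:
  17 vs smaller child 7 at index 5, swap → [57, 39, 7, 15, 2, 17, 23, 56, 24]
sift down from index 1:
  39 vs smaller child 2 at index 4, swap → [57, 2, 7, 15, 39, 17, 23, 56, 24]
sift down from index 0:
  57 vs smaller child 2 at index 1, swap → [2, 57, 7, 15, 39, 17, 23, 56, 24]
  57 vs smaller child 15 at index 3, swap → [2, 15, 7, 57, 39, 17, 23, 56, 24]
  57 vs smaller child 24 at index 8, swap → [2, 15, 7, 24, 39, 17, 23, 56, 57]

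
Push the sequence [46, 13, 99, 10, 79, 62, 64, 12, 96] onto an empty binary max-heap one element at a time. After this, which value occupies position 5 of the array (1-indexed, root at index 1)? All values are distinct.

13

Insert 46:
  append 46 at index 1 → [46] (no swap needed)
Insert 13:
  append 13 at index 2 → [46, 13] (no swap needed)
Insert 99:
  append 99 at index 3 → [46, 13, 99]
  99 > parent 46 at index 1, swap → [99, 13, 46]
Insert 10:
  append 10 at index 4 → [99, 13, 46, 10] (no swap needed)
Insert 79:
  append 79 at index 5 → [99, 13, 46, 10, 79]
  79 > parent 13 at index 2, swap → [99, 79, 46, 10, 13]
Insert 62:
  append 62 at index 6 → [99, 79, 46, 10, 13, 62]
  62 > parent 46 at index 3, swap → [99, 79, 62, 10, 13, 46]
Insert 64:
  append 64 at index 7 → [99, 79, 62, 10, 13, 46, 64]
  64 > parent 62 at index 3, swap → [99, 79, 64, 10, 13, 46, 62]
Insert 12:
  append 12 at index 8 → [99, 79, 64, 10, 13, 46, 62, 12]
  12 > parent 10 at index 4, swap → [99, 79, 64, 12, 13, 46, 62, 10]
Insert 96:
  append 96 at index 9 → [99, 79, 64, 12, 13, 46, 62, 10, 96]
  96 > parent 12 at index 4, swap → [99, 79, 64, 96, 13, 46, 62, 10, 12]
  96 > parent 79 at index 2, swap → [99, 96, 64, 79, 13, 46, 62, 10, 12]
resulting array: [99, 96, 64, 79, 13, 46, 62, 10, 12]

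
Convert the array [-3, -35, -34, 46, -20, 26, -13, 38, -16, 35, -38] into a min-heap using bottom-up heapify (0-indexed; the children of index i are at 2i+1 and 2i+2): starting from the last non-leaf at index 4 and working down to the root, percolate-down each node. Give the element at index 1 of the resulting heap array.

sift down from index 4:
  -20 vs smaller child -38 at index 10, swap → [-3, -35, -34, 46, -38, 26, -13, 38, -16, 35, -20]
sift down from index 3:
  46 vs smaller child -16 at index 8, swap → [-3, -35, -34, -16, -38, 26, -13, 38, 46, 35, -20]
sift down from index 2: already satisfies heap property
sift down from index 1:
  -35 vs smaller child -38 at index 4, swap → [-3, -38, -34, -16, -35, 26, -13, 38, 46, 35, -20]
sift down from index 0:
  -3 vs smaller child -38 at index 1, swap → [-38, -3, -34, -16, -35, 26, -13, 38, 46, 35, -20]
  -3 vs smaller child -35 at index 4, swap → [-38, -35, -34, -16, -3, 26, -13, 38, 46, 35, -20]
  -3 vs smaller child -20 at index 10, swap → [-38, -35, -34, -16, -20, 26, -13, 38, 46, 35, -3]
resulting array: [-38, -35, -34, -16, -20, 26, -13, 38, 46, 35, -3]

-35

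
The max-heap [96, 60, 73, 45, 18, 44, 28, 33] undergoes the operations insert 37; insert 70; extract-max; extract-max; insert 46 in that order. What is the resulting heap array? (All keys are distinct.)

insert 37:
  append 37 at index 8 → [96, 60, 73, 45, 18, 44, 28, 33, 37] (no swap needed)
insert 70:
  append 70 at index 9 → [96, 60, 73, 45, 18, 44, 28, 33, 37, 70]
  70 > parent 18 at index 4, swap → [96, 60, 73, 45, 70, 44, 28, 33, 37, 18]
  70 > parent 60 at index 1, swap → [96, 70, 73, 45, 60, 44, 28, 33, 37, 18]
extract-max → returns 96:
  remove root 96; move last element 18 to root → [18, 70, 73, 45, 60, 44, 28, 33, 37]
  18 vs larger child 73 at index 2, swap → [73, 70, 18, 45, 60, 44, 28, 33, 37]
  18 vs larger child 44 at index 5, swap → [73, 70, 44, 45, 60, 18, 28, 33, 37]
extract-max → returns 73:
  remove root 73; move last element 37 to root → [37, 70, 44, 45, 60, 18, 28, 33]
  37 vs larger child 70 at index 1, swap → [70, 37, 44, 45, 60, 18, 28, 33]
  37 vs larger child 60 at index 4, swap → [70, 60, 44, 45, 37, 18, 28, 33]
insert 46:
  append 46 at index 8 → [70, 60, 44, 45, 37, 18, 28, 33, 46]
  46 > parent 45 at index 3, swap → [70, 60, 44, 46, 37, 18, 28, 33, 45]

[70, 60, 44, 46, 37, 18, 28, 33, 45]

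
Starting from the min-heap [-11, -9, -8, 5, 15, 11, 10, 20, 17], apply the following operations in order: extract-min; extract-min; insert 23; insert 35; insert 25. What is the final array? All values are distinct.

extract-min → returns -11:
  remove root -11; move last element 17 to root → [17, -9, -8, 5, 15, 11, 10, 20]
  17 vs smaller child -9 at index 1, swap → [-9, 17, -8, 5, 15, 11, 10, 20]
  17 vs smaller child 5 at index 3, swap → [-9, 5, -8, 17, 15, 11, 10, 20]
extract-min → returns -9:
  remove root -9; move last element 20 to root → [20, 5, -8, 17, 15, 11, 10]
  20 vs smaller child -8 at index 2, swap → [-8, 5, 20, 17, 15, 11, 10]
  20 vs smaller child 10 at index 6, swap → [-8, 5, 10, 17, 15, 11, 20]
insert 23:
  append 23 at index 7 → [-8, 5, 10, 17, 15, 11, 20, 23] (no swap needed)
insert 35:
  append 35 at index 8 → [-8, 5, 10, 17, 15, 11, 20, 23, 35] (no swap needed)
insert 25:
  append 25 at index 9 → [-8, 5, 10, 17, 15, 11, 20, 23, 35, 25] (no swap needed)

[-8, 5, 10, 17, 15, 11, 20, 23, 35, 25]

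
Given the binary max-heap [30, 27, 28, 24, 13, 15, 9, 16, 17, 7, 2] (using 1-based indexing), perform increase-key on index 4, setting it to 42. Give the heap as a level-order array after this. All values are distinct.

[42, 30, 28, 27, 13, 15, 9, 16, 17, 7, 2]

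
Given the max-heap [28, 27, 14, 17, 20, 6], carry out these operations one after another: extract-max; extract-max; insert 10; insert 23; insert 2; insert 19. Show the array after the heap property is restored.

extract-max → returns 28:
  remove root 28; move last element 6 to root → [6, 27, 14, 17, 20]
  6 vs larger child 27 at index 1, swap → [27, 6, 14, 17, 20]
  6 vs larger child 20 at index 4, swap → [27, 20, 14, 17, 6]
extract-max → returns 27:
  remove root 27; move last element 6 to root → [6, 20, 14, 17]
  6 vs larger child 20 at index 1, swap → [20, 6, 14, 17]
  6 vs only child 17 at index 3, swap → [20, 17, 14, 6]
insert 10:
  append 10 at index 4 → [20, 17, 14, 6, 10] (no swap needed)
insert 23:
  append 23 at index 5 → [20, 17, 14, 6, 10, 23]
  23 > parent 14 at index 2, swap → [20, 17, 23, 6, 10, 14]
  23 > parent 20 at index 0, swap → [23, 17, 20, 6, 10, 14]
insert 2:
  append 2 at index 6 → [23, 17, 20, 6, 10, 14, 2] (no swap needed)
insert 19:
  append 19 at index 7 → [23, 17, 20, 6, 10, 14, 2, 19]
  19 > parent 6 at index 3, swap → [23, 17, 20, 19, 10, 14, 2, 6]
  19 > parent 17 at index 1, swap → [23, 19, 20, 17, 10, 14, 2, 6]

[23, 19, 20, 17, 10, 14, 2, 6]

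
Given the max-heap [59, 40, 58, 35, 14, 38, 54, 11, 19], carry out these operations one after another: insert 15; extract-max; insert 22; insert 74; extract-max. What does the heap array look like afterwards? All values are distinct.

[58, 40, 54, 35, 22, 38, 14, 11, 19, 15]

insert 15:
  append 15 at index 9 → [59, 40, 58, 35, 14, 38, 54, 11, 19, 15]
  15 > parent 14 at index 4, swap → [59, 40, 58, 35, 15, 38, 54, 11, 19, 14]
extract-max → returns 59:
  remove root 59; move last element 14 to root → [14, 40, 58, 35, 15, 38, 54, 11, 19]
  14 vs larger child 58 at index 2, swap → [58, 40, 14, 35, 15, 38, 54, 11, 19]
  14 vs larger child 54 at index 6, swap → [58, 40, 54, 35, 15, 38, 14, 11, 19]
insert 22:
  append 22 at index 9 → [58, 40, 54, 35, 15, 38, 14, 11, 19, 22]
  22 > parent 15 at index 4, swap → [58, 40, 54, 35, 22, 38, 14, 11, 19, 15]
insert 74:
  append 74 at index 10 → [58, 40, 54, 35, 22, 38, 14, 11, 19, 15, 74]
  74 > parent 22 at index 4, swap → [58, 40, 54, 35, 74, 38, 14, 11, 19, 15, 22]
  74 > parent 40 at index 1, swap → [58, 74, 54, 35, 40, 38, 14, 11, 19, 15, 22]
  74 > parent 58 at index 0, swap → [74, 58, 54, 35, 40, 38, 14, 11, 19, 15, 22]
extract-max → returns 74:
  remove root 74; move last element 22 to root → [22, 58, 54, 35, 40, 38, 14, 11, 19, 15]
  22 vs larger child 58 at index 1, swap → [58, 22, 54, 35, 40, 38, 14, 11, 19, 15]
  22 vs larger child 40 at index 4, swap → [58, 40, 54, 35, 22, 38, 14, 11, 19, 15]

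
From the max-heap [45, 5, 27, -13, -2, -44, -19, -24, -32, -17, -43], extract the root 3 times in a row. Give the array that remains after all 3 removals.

[-2, -13, -19, -24, -17, -44, -43, -32]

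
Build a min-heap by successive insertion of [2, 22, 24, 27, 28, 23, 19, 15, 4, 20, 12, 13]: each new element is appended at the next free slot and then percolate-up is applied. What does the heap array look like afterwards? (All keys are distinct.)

[2, 4, 13, 15, 12, 19, 23, 27, 22, 28, 20, 24]

Insert 2:
  append 2 at index 0 → [2] (no swap needed)
Insert 22:
  append 22 at index 1 → [2, 22] (no swap needed)
Insert 24:
  append 24 at index 2 → [2, 22, 24] (no swap needed)
Insert 27:
  append 27 at index 3 → [2, 22, 24, 27] (no swap needed)
Insert 28:
  append 28 at index 4 → [2, 22, 24, 27, 28] (no swap needed)
Insert 23:
  append 23 at index 5 → [2, 22, 24, 27, 28, 23]
  23 < parent 24 at index 2, swap → [2, 22, 23, 27, 28, 24]
Insert 19:
  append 19 at index 6 → [2, 22, 23, 27, 28, 24, 19]
  19 < parent 23 at index 2, swap → [2, 22, 19, 27, 28, 24, 23]
Insert 15:
  append 15 at index 7 → [2, 22, 19, 27, 28, 24, 23, 15]
  15 < parent 27 at index 3, swap → [2, 22, 19, 15, 28, 24, 23, 27]
  15 < parent 22 at index 1, swap → [2, 15, 19, 22, 28, 24, 23, 27]
Insert 4:
  append 4 at index 8 → [2, 15, 19, 22, 28, 24, 23, 27, 4]
  4 < parent 22 at index 3, swap → [2, 15, 19, 4, 28, 24, 23, 27, 22]
  4 < parent 15 at index 1, swap → [2, 4, 19, 15, 28, 24, 23, 27, 22]
Insert 20:
  append 20 at index 9 → [2, 4, 19, 15, 28, 24, 23, 27, 22, 20]
  20 < parent 28 at index 4, swap → [2, 4, 19, 15, 20, 24, 23, 27, 22, 28]
Insert 12:
  append 12 at index 10 → [2, 4, 19, 15, 20, 24, 23, 27, 22, 28, 12]
  12 < parent 20 at index 4, swap → [2, 4, 19, 15, 12, 24, 23, 27, 22, 28, 20]
Insert 13:
  append 13 at index 11 → [2, 4, 19, 15, 12, 24, 23, 27, 22, 28, 20, 13]
  13 < parent 24 at index 5, swap → [2, 4, 19, 15, 12, 13, 23, 27, 22, 28, 20, 24]
  13 < parent 19 at index 2, swap → [2, 4, 13, 15, 12, 19, 23, 27, 22, 28, 20, 24]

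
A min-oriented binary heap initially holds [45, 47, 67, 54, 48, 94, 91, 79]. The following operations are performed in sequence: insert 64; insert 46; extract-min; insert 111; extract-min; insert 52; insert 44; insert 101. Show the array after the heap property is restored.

[44, 47, 67, 54, 48, 94, 91, 79, 64, 111, 52, 101]

insert 64:
  append 64 at index 8 → [45, 47, 67, 54, 48, 94, 91, 79, 64] (no swap needed)
insert 46:
  append 46 at index 9 → [45, 47, 67, 54, 48, 94, 91, 79, 64, 46]
  46 < parent 48 at index 4, swap → [45, 47, 67, 54, 46, 94, 91, 79, 64, 48]
  46 < parent 47 at index 1, swap → [45, 46, 67, 54, 47, 94, 91, 79, 64, 48]
extract-min → returns 45:
  remove root 45; move last element 48 to root → [48, 46, 67, 54, 47, 94, 91, 79, 64]
  48 vs smaller child 46 at index 1, swap → [46, 48, 67, 54, 47, 94, 91, 79, 64]
  48 vs smaller child 47 at index 4, swap → [46, 47, 67, 54, 48, 94, 91, 79, 64]
insert 111:
  append 111 at index 9 → [46, 47, 67, 54, 48, 94, 91, 79, 64, 111] (no swap needed)
extract-min → returns 46:
  remove root 46; move last element 111 to root → [111, 47, 67, 54, 48, 94, 91, 79, 64]
  111 vs smaller child 47 at index 1, swap → [47, 111, 67, 54, 48, 94, 91, 79, 64]
  111 vs smaller child 48 at index 4, swap → [47, 48, 67, 54, 111, 94, 91, 79, 64]
insert 52:
  append 52 at index 9 → [47, 48, 67, 54, 111, 94, 91, 79, 64, 52]
  52 < parent 111 at index 4, swap → [47, 48, 67, 54, 52, 94, 91, 79, 64, 111]
insert 44:
  append 44 at index 10 → [47, 48, 67, 54, 52, 94, 91, 79, 64, 111, 44]
  44 < parent 52 at index 4, swap → [47, 48, 67, 54, 44, 94, 91, 79, 64, 111, 52]
  44 < parent 48 at index 1, swap → [47, 44, 67, 54, 48, 94, 91, 79, 64, 111, 52]
  44 < parent 47 at index 0, swap → [44, 47, 67, 54, 48, 94, 91, 79, 64, 111, 52]
insert 101:
  append 101 at index 11 → [44, 47, 67, 54, 48, 94, 91, 79, 64, 111, 52, 101] (no swap needed)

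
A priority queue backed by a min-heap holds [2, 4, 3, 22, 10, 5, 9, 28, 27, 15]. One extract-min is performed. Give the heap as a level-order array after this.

[3, 4, 5, 22, 10, 15, 9, 28, 27]

remove root 2; move last element 15 to root → [15, 4, 3, 22, 10, 5, 9, 28, 27]
15 vs smaller child 3 at index 2, swap → [3, 4, 15, 22, 10, 5, 9, 28, 27]
15 vs smaller child 5 at index 5, swap → [3, 4, 5, 22, 10, 15, 9, 28, 27]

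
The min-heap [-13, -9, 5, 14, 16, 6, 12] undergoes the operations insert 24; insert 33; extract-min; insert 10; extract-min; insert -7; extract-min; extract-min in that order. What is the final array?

[6, 10, 12, 14, 16, 24, 33]

insert 24:
  append 24 at index 7 → [-13, -9, 5, 14, 16, 6, 12, 24] (no swap needed)
insert 33:
  append 33 at index 8 → [-13, -9, 5, 14, 16, 6, 12, 24, 33] (no swap needed)
extract-min → returns -13:
  remove root -13; move last element 33 to root → [33, -9, 5, 14, 16, 6, 12, 24]
  33 vs smaller child -9 at index 1, swap → [-9, 33, 5, 14, 16, 6, 12, 24]
  33 vs smaller child 14 at index 3, swap → [-9, 14, 5, 33, 16, 6, 12, 24]
  33 vs only child 24 at index 7, swap → [-9, 14, 5, 24, 16, 6, 12, 33]
insert 10:
  append 10 at index 8 → [-9, 14, 5, 24, 16, 6, 12, 33, 10]
  10 < parent 24 at index 3, swap → [-9, 14, 5, 10, 16, 6, 12, 33, 24]
  10 < parent 14 at index 1, swap → [-9, 10, 5, 14, 16, 6, 12, 33, 24]
extract-min → returns -9:
  remove root -9; move last element 24 to root → [24, 10, 5, 14, 16, 6, 12, 33]
  24 vs smaller child 5 at index 2, swap → [5, 10, 24, 14, 16, 6, 12, 33]
  24 vs smaller child 6 at index 5, swap → [5, 10, 6, 14, 16, 24, 12, 33]
insert -7:
  append -7 at index 8 → [5, 10, 6, 14, 16, 24, 12, 33, -7]
  -7 < parent 14 at index 3, swap → [5, 10, 6, -7, 16, 24, 12, 33, 14]
  -7 < parent 10 at index 1, swap → [5, -7, 6, 10, 16, 24, 12, 33, 14]
  -7 < parent 5 at index 0, swap → [-7, 5, 6, 10, 16, 24, 12, 33, 14]
extract-min → returns -7:
  remove root -7; move last element 14 to root → [14, 5, 6, 10, 16, 24, 12, 33]
  14 vs smaller child 5 at index 1, swap → [5, 14, 6, 10, 16, 24, 12, 33]
  14 vs smaller child 10 at index 3, swap → [5, 10, 6, 14, 16, 24, 12, 33]
extract-min → returns 5:
  remove root 5; move last element 33 to root → [33, 10, 6, 14, 16, 24, 12]
  33 vs smaller child 6 at index 2, swap → [6, 10, 33, 14, 16, 24, 12]
  33 vs smaller child 12 at index 6, swap → [6, 10, 12, 14, 16, 24, 33]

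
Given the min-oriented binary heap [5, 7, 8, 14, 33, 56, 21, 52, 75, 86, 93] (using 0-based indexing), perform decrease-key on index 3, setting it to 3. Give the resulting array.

set index 3 from 14 to 3 → [5, 7, 8, 3, 33, 56, 21, 52, 75, 86, 93]
3 < parent 7 at index 1, swap → [5, 3, 8, 7, 33, 56, 21, 52, 75, 86, 93]
3 < parent 5 at index 0, swap → [3, 5, 8, 7, 33, 56, 21, 52, 75, 86, 93]

[3, 5, 8, 7, 33, 56, 21, 52, 75, 86, 93]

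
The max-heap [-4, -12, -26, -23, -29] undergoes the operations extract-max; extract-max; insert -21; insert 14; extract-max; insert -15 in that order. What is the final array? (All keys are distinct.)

extract-max → returns -4:
  remove root -4; move last element -29 to root → [-29, -12, -26, -23]
  -29 vs larger child -12 at index 1, swap → [-12, -29, -26, -23]
  -29 vs only child -23 at index 3, swap → [-12, -23, -26, -29]
extract-max → returns -12:
  remove root -12; move last element -29 to root → [-29, -23, -26]
  -29 vs larger child -23 at index 1, swap → [-23, -29, -26]
insert -21:
  append -21 at index 3 → [-23, -29, -26, -21]
  -21 > parent -29 at index 1, swap → [-23, -21, -26, -29]
  -21 > parent -23 at index 0, swap → [-21, -23, -26, -29]
insert 14:
  append 14 at index 4 → [-21, -23, -26, -29, 14]
  14 > parent -23 at index 1, swap → [-21, 14, -26, -29, -23]
  14 > parent -21 at index 0, swap → [14, -21, -26, -29, -23]
extract-max → returns 14:
  remove root 14; move last element -23 to root → [-23, -21, -26, -29]
  -23 vs larger child -21 at index 1, swap → [-21, -23, -26, -29]
insert -15:
  append -15 at index 4 → [-21, -23, -26, -29, -15]
  -15 > parent -23 at index 1, swap → [-21, -15, -26, -29, -23]
  -15 > parent -21 at index 0, swap → [-15, -21, -26, -29, -23]

[-15, -21, -26, -29, -23]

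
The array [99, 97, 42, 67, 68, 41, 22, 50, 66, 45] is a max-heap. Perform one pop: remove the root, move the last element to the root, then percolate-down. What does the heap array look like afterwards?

remove root 99; move last element 45 to root → [45, 97, 42, 67, 68, 41, 22, 50, 66]
45 vs larger child 97 at index 1, swap → [97, 45, 42, 67, 68, 41, 22, 50, 66]
45 vs larger child 68 at index 4, swap → [97, 68, 42, 67, 45, 41, 22, 50, 66]

[97, 68, 42, 67, 45, 41, 22, 50, 66]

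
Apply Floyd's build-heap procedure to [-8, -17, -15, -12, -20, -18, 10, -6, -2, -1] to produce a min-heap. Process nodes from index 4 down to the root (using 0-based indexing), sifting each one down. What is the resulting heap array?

[-20, -17, -18, -12, -8, -15, 10, -6, -2, -1]

sift down from index 4: already satisfies heap property
sift down from index 3: already satisfies heap property
sift down from index 2:
  -15 vs smaller child -18 at index 5, swap → [-8, -17, -18, -12, -20, -15, 10, -6, -2, -1]
sift down from index 1:
  -17 vs smaller child -20 at index 4, swap → [-8, -20, -18, -12, -17, -15, 10, -6, -2, -1]
sift down from index 0:
  -8 vs smaller child -20 at index 1, swap → [-20, -8, -18, -12, -17, -15, 10, -6, -2, -1]
  -8 vs smaller child -17 at index 4, swap → [-20, -17, -18, -12, -8, -15, 10, -6, -2, -1]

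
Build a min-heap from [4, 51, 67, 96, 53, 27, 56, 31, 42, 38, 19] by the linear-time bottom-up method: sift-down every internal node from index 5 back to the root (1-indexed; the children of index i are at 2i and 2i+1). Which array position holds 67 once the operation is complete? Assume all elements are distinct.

6

sift down from index 5:
  53 vs smaller child 19 at index 11, swap → [4, 51, 67, 96, 19, 27, 56, 31, 42, 38, 53]
sift down from index 4:
  96 vs smaller child 31 at index 8, swap → [4, 51, 67, 31, 19, 27, 56, 96, 42, 38, 53]
sift down from index 3:
  67 vs smaller child 27 at index 6, swap → [4, 51, 27, 31, 19, 67, 56, 96, 42, 38, 53]
sift down from index 2:
  51 vs smaller child 19 at index 5, swap → [4, 19, 27, 31, 51, 67, 56, 96, 42, 38, 53]
  51 vs smaller child 38 at index 10, swap → [4, 19, 27, 31, 38, 67, 56, 96, 42, 51, 53]
sift down from index 1: already satisfies heap property
resulting array: [4, 19, 27, 31, 38, 67, 56, 96, 42, 51, 53]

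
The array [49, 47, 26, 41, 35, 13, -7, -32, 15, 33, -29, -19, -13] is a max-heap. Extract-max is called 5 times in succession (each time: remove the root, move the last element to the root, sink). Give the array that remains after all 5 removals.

[26, 15, 13, -13, -19, -29, -7, -32]

extract-max #1 returns 49:
  remove root 49; move last element -13 to root → [-13, 47, 26, 41, 35, 13, -7, -32, 15, 33, -29, -19]
  -13 vs larger child 47 at index 1, swap → [47, -13, 26, 41, 35, 13, -7, -32, 15, 33, -29, -19]
  -13 vs larger child 41 at index 3, swap → [47, 41, 26, -13, 35, 13, -7, -32, 15, 33, -29, -19]
  -13 vs larger child 15 at index 8, swap → [47, 41, 26, 15, 35, 13, -7, -32, -13, 33, -29, -19]
extract-max #2 returns 47:
  remove root 47; move last element -19 to root → [-19, 41, 26, 15, 35, 13, -7, -32, -13, 33, -29]
  -19 vs larger child 41 at index 1, swap → [41, -19, 26, 15, 35, 13, -7, -32, -13, 33, -29]
  -19 vs larger child 35 at index 4, swap → [41, 35, 26, 15, -19, 13, -7, -32, -13, 33, -29]
  -19 vs larger child 33 at index 9, swap → [41, 35, 26, 15, 33, 13, -7, -32, -13, -19, -29]
extract-max #3 returns 41:
  remove root 41; move last element -29 to root → [-29, 35, 26, 15, 33, 13, -7, -32, -13, -19]
  -29 vs larger child 35 at index 1, swap → [35, -29, 26, 15, 33, 13, -7, -32, -13, -19]
  -29 vs larger child 33 at index 4, swap → [35, 33, 26, 15, -29, 13, -7, -32, -13, -19]
  -29 vs only child -19 at index 9, swap → [35, 33, 26, 15, -19, 13, -7, -32, -13, -29]
extract-max #4 returns 35:
  remove root 35; move last element -29 to root → [-29, 33, 26, 15, -19, 13, -7, -32, -13]
  -29 vs larger child 33 at index 1, swap → [33, -29, 26, 15, -19, 13, -7, -32, -13]
  -29 vs larger child 15 at index 3, swap → [33, 15, 26, -29, -19, 13, -7, -32, -13]
  -29 vs larger child -13 at index 8, swap → [33, 15, 26, -13, -19, 13, -7, -32, -29]
extract-max #5 returns 33:
  remove root 33; move last element -29 to root → [-29, 15, 26, -13, -19, 13, -7, -32]
  -29 vs larger child 26 at index 2, swap → [26, 15, -29, -13, -19, 13, -7, -32]
  -29 vs larger child 13 at index 5, swap → [26, 15, 13, -13, -19, -29, -7, -32]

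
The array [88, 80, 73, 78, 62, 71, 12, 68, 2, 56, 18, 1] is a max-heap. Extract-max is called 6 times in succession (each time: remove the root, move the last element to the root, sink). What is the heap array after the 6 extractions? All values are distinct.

extract-max #1 returns 88:
  remove root 88; move last element 1 to root → [1, 80, 73, 78, 62, 71, 12, 68, 2, 56, 18]
  1 vs larger child 80 at index 1, swap → [80, 1, 73, 78, 62, 71, 12, 68, 2, 56, 18]
  1 vs larger child 78 at index 3, swap → [80, 78, 73, 1, 62, 71, 12, 68, 2, 56, 18]
  1 vs larger child 68 at index 7, swap → [80, 78, 73, 68, 62, 71, 12, 1, 2, 56, 18]
extract-max #2 returns 80:
  remove root 80; move last element 18 to root → [18, 78, 73, 68, 62, 71, 12, 1, 2, 56]
  18 vs larger child 78 at index 1, swap → [78, 18, 73, 68, 62, 71, 12, 1, 2, 56]
  18 vs larger child 68 at index 3, swap → [78, 68, 73, 18, 62, 71, 12, 1, 2, 56]
extract-max #3 returns 78:
  remove root 78; move last element 56 to root → [56, 68, 73, 18, 62, 71, 12, 1, 2]
  56 vs larger child 73 at index 2, swap → [73, 68, 56, 18, 62, 71, 12, 1, 2]
  56 vs larger child 71 at index 5, swap → [73, 68, 71, 18, 62, 56, 12, 1, 2]
extract-max #4 returns 73:
  remove root 73; move last element 2 to root → [2, 68, 71, 18, 62, 56, 12, 1]
  2 vs larger child 71 at index 2, swap → [71, 68, 2, 18, 62, 56, 12, 1]
  2 vs larger child 56 at index 5, swap → [71, 68, 56, 18, 62, 2, 12, 1]
extract-max #5 returns 71:
  remove root 71; move last element 1 to root → [1, 68, 56, 18, 62, 2, 12]
  1 vs larger child 68 at index 1, swap → [68, 1, 56, 18, 62, 2, 12]
  1 vs larger child 62 at index 4, swap → [68, 62, 56, 18, 1, 2, 12]
extract-max #6 returns 68:
  remove root 68; move last element 12 to root → [12, 62, 56, 18, 1, 2]
  12 vs larger child 62 at index 1, swap → [62, 12, 56, 18, 1, 2]
  12 vs larger child 18 at index 3, swap → [62, 18, 56, 12, 1, 2]

[62, 18, 56, 12, 1, 2]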